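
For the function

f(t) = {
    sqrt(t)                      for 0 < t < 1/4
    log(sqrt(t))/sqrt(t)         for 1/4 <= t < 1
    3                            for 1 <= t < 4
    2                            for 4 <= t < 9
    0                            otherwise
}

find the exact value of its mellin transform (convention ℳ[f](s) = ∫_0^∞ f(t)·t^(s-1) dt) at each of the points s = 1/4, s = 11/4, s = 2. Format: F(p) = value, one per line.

F(1/4) = sqrt(2)*(-30*sqrt(2) - 12*log(2) + 12*sqrt(6) + 37)/3
F(11/4) = sqrt(2)*(-220480*sqrt(2) + 5148*log(2) + 4315123 + 32752512*sqrt(6))/370656
F(2) = log(2)/12 + 62869/720

back out the power substitution: t on [0, 1/2); log(t)/t on [1/2, 1); 3 on [1, 2); …
f breaks at 1/4, 1, 4 into 4 integrals to sum
between 0 and 1/4 the integrand is sqrt(t)·t^(s-1)
segment 1/4 to 1 holds log(sqrt(t))/sqrt(t); add its integral
∫ over [1, 4) of 3·t^(s-1) joins the sum
between 4 and 9 the integrand is 2·t^(s-1)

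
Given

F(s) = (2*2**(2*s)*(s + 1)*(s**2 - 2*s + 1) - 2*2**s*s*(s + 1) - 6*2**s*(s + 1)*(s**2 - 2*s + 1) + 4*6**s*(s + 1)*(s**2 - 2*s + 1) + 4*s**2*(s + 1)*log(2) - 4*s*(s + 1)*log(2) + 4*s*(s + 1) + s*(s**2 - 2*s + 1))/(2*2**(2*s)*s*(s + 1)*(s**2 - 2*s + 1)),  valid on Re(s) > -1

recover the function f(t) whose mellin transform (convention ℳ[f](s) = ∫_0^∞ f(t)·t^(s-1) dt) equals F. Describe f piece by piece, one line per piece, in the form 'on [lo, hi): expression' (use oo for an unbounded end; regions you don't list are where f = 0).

on [0, 1/4): 2*t
on [1/4, 1/2): log(2*t)/(2*t)
on [1/2, 1): 3
on [1, 3/2): 2

reversing the common scale on t: t on [0, 1/2); log(t)/t on [1/2, 1); 3 on [1, 2); …
cuts at 1/4, 1/2, 1: linearity sums the 4 kernel integrals
segment [0, 1/4) carries 2*t; integrate it
segment [1/4, 1/2) carries log(2*t)/(2*t); integrate it
segment [1/2, 1) carries 3; integrate it
piece [1, 3/2): integrate 2 against the kernel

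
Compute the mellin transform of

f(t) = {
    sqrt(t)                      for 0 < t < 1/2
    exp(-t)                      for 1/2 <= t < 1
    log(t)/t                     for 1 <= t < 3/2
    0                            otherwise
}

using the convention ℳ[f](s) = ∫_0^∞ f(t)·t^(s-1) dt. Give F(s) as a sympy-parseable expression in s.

(3*2**s*(2*s + 1)*(s**2 - 2*s + 1)*uppergamma(s, 1/2) - 3*2**s*(2*s + 1)*(s**2 - 2*s + 1)*uppergamma(s, 1) + 3*2**s*(2*s + 1) + 3**s*s*(2*s + 1)*(-2*log(2) + 2*log(3)) - 2*3**s*(2*s + 1) + 3**s*(2*s + 1)*(-2*log(3) + 2*log(2)) + 3*sqrt(2)*(s**2 - 2*s + 1))/(3*2**s*(2*s + 1)*(s**2 - 2*s + 1))
  Re(s) > -1/2

the 3 pieces separated at 1/2, 1 each add one integral
the [0, 1/2) slice contributes ∫ sqrt(t)·t^(s-1) dt
the [1/2, 1) slice contributes ∫ exp(-t)·t^(s-1) dt
piece [1, 3/2): integrate log(t)/t against the kernel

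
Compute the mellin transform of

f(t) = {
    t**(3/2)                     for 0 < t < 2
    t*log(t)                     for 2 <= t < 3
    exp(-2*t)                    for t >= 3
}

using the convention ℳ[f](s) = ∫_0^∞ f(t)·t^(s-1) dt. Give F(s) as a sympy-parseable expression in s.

the 3 pieces separated at 2, 3 each add one integral
[0, 2) adds the kernel integral of t**(3/2)
∫ t*log(t)·t^(s-1) over [2, 3)
on [3, ∞) integrate f = exp(-2*t) against the kernel

(-12**s*s*(2*s + 3)*log(4) - 12**s*(2*s + 3)*log(4) + 12**s*(4*s + 6) + 12**s*sqrt(2)*(4*s**2 + 8*s + 4) + 3*18**s*s*(2*s + 3)*log(3) + 18**s*(-6*s - 9) + 3*18**s*(2*s + 3)*log(3) + 3**s*(2*s + 3)*(s**2 + 2*s + 1)*uppergamma(s, 6))/(6**s*(2*s + 3)*(s**2 + 2*s + 1))
  Re(s) > -3/2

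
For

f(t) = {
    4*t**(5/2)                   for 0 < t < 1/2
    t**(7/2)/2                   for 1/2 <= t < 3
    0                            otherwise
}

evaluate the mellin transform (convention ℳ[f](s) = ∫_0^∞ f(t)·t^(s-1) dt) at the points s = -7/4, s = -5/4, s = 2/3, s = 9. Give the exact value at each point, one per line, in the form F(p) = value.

F(-7/4) = 6*3**(3/4)/7 + 109*2**(1/4)/42
F(-5/4) = 139*2**(3/4)/180 + 2*3**(1/4)
F(2/3) = 1143*2**(5/6)/15200 + 243*3**(1/6)/25
F(9) = 377*sqrt(2)/4710400 + 531441*sqrt(3)/25

treat the 2 regions marked off by 1/2 separately and sum
for t in [0, 1/2): the term is ∫ 4*t**(5/2)·t^(s-1)
over [1/2, 3), the kernel integral of t**(7/2)/2 enters the sum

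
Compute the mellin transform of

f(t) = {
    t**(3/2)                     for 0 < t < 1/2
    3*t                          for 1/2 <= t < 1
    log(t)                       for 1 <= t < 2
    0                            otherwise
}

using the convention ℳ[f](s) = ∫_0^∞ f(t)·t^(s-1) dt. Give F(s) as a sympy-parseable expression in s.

(-2*2**(2*s)*(s + 1)*(2*s + 3) + 6*2**s*s**2*(2*s + 3) + 2*2**s*(s + 1)*(2*s + 3) + 4**s*s*(s + 1)*(2*s + 3)*log(4) + sqrt(2)*s**2*(s + 1) - 3*s**2*(2*s + 3))/(2*2**s*s**2*(s + 1)*(2*s + 3))
  Re(s) > -3/2

breakpoints 1/2, 1: one integral from each of the 3 segments
between 0 and 1/2 the integrand is t**(3/2)·t^(s-1)
segment [1/2, 1) carries 3*t; integrate it
for t in [1, 2): the term is ∫ log(t)·t^(s-1)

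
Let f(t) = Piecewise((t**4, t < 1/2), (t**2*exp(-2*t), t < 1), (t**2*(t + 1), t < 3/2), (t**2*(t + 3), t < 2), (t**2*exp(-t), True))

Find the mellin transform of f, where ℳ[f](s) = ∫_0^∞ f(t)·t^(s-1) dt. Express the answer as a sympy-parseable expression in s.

(320*2**(2*s)*(s + 2)*(s + 4) + 192*2**(2*s)*(s + 4) + 16*2**s*(s + 2)*(s + 3)*(s + 4)*uppergamma(s + 2, 2) - 32*2**s*(s + 2)*(s + 4) - 16*2**s*(s + 4) - 72*3**s*(s + 2)*(s + 4) - 72*3**s*(s + 4) + 4*(s + 2)*(s + 3)*(s + 4)*uppergamma(s + 2, 1) - 4*(s + 2)*(s + 3)*(s + 4)*uppergamma(s + 2, 2) + (s + 2)*(s + 3))/(16*2**s*(s + 2)*(s + 3)*(s + 4))
  Re(s) > -4

remove the shared t-power first: t**2 on [0, 1/2); exp(-2*t) on [1/2, 1); t + 1 on [1, 3/2); …
split f at 1/2, 1, 3/2, 2: ℳ[f](s) collects 5 kernel integrals
∫ over [0, 1/2) of t**4·t^(s-1) joins the sum
on [1/2, 1): add ∫ t**2*exp(-2*t)·t^(s-1) dt
segment 1 to 3/2 holds t**2*(t + 1); add its integral
piece [3/2, 2): integrate t**2*(t + 3) against the kernel
segment [2, ∞) carries t**2*exp(-t); integrate it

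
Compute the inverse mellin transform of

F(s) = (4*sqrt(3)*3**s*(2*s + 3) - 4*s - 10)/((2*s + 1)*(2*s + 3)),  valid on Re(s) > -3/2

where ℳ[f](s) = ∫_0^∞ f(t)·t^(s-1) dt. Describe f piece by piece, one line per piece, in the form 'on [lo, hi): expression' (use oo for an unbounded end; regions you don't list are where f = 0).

cuts at 1: linearity sums the 2 kernel integrals
over [0, 1), the kernel integral of t**(3/2) enters the sum
[1, 3) adds the kernel integral of 2*sqrt(t)

on [0, 1): t**(3/2)
on [1, 3): 2*sqrt(t)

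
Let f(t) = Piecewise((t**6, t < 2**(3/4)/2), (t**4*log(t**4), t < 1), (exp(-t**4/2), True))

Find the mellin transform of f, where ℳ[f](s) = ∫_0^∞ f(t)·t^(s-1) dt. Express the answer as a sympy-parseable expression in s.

strip the power substitution: t**3 on [0, sqrt(2)/2); t**2*log(t**2) on [sqrt(2)/2, 1); exp(-t**2/2) on [1, ∞)
remove the power substitution first: t**(3/2) on [0, 1/2); t*log(t) on [1/2, 1); exp(-t/2) on [1, ∞)
split f at 2**(3/4)/2, 1: ℳ[f](s) collects 3 kernel integrals
piece [0, 2**(3/4)/2): integrate t**6 against the kernel
the [2**(3/4)/2, 1) slice contributes ∫ t**4*log(t**4)·t^(s-1) dt
∫ exp(-t**4/2)·t^(s-1) over [1, ∞)

(2**(3/4)/2)**s*(-16*2**(s/4)*(s + 6) + 2**(s/2)*(s + 6)*(s**2 + 8*s + 16)*uppergamma(s/4, 1/2) + s*(s + 6)*log(4) + 8*s + 8*(s + 6)*log(2) + sqrt(2)*(s**2 + 8*s + 16) + 48)/(4*(s + 6)*(s**2 + 8*s + 16))
  Re(s) > -6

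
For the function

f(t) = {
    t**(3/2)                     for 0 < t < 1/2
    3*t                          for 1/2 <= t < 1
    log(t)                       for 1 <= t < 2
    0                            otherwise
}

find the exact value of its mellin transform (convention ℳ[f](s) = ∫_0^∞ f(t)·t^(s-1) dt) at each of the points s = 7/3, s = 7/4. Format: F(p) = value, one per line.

f breaks at 1/2, 1 into 3 integrals to sum
∫ t**(3/2)·t^(s-1) over [0, 1/2)
segment [1/2, 1) carries 3*t; integrate it
segment [1, 2) carries log(t); integrate it

F(7/3) = -36*2**(1/3)/49 - 9*2**(2/3)/160 + 3*2**(1/6)/184 + 531/490 + 12*2**(1/3)*log(2)/7
F(7/4) = -1615*2**(3/4)/2548 - 3*2**(1/4)/22 + 8*2**(3/4)*log(2)/7 + 764/539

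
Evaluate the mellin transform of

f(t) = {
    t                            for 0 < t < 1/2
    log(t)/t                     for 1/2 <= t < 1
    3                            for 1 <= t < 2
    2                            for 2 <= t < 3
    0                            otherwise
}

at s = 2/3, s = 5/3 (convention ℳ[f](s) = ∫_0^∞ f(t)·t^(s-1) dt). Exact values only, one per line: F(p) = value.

decompose at 1/2, 1, 2; ℳ[f](s) sums the 4 pieces' integrals
piece [0, 1/2): integrate t against the kernel
on [1/2, 1): add ∫ log(t)/t·t^(s-1) dt
piece [1, 2): integrate 3 against the kernel
piece [2, 3): integrate 2 against the kernel

F(2/3) = -27/2 - 3*2**(1/3)*log(2) + 3*2**(2/3)/2 + 3*3**(2/3) + 183*2**(1/3)/20
F(5/3) = -81/20 + 3*2**(1/3)*log(2)/4 + 75*2**(1/3)/64 + 6*2**(2/3)/5 + 18*3**(2/3)/5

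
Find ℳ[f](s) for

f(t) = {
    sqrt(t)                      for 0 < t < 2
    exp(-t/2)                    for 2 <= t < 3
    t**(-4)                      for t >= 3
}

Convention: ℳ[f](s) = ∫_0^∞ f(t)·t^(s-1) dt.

(2**s*(s - 4)*(2*s + 1)*uppergamma(s, 1) - 2**s*(s - 4)*(2*s + 1)*uppergamma(s, 3/2) + 2*2**(s + 1/2)*(s - 4) - 3**s*(2*s + 1)/81)/((s - 4)*(2*s + 1))
  -1/2 < Re(s) < 4

breakpoints 2, 3: one integral from each of the 3 segments
[0, 2) adds the kernel integral of sqrt(t)
for t in [2, 3): the term is ∫ exp(-t/2)·t^(s-1)
∫ over [3, ∞) of t**(-4)·t^(s-1) joins the sum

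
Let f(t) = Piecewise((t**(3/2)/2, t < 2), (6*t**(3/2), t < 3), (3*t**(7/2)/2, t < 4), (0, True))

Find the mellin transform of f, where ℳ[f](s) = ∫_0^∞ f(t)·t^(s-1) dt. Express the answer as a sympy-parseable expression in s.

along the cuts 2, 3, ℳ[f](s) splits into 3 integrals
between 0 and 2 the integrand is t**(3/2)/2·t^(s-1)
on [2, 3): add ∫ 6*t**(3/2)·t^(s-1) dt
on [3, 4) integrate f = 3*t**(7/2)/2 against the kernel

(2**(s + 3/2)*(-22*s - 77) + 2**(2*s + 7)*(6*s + 9) + 3**(s + 5/2)*(8*s + 28) + 3**(s + 9/2)*(-2*s - 3))/((2*s + 3)*(2*s + 7))
  Re(s) > -3/2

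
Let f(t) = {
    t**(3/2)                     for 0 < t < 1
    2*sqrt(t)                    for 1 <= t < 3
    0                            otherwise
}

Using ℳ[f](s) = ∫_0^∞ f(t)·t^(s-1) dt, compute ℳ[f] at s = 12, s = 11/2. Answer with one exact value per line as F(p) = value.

decompose at 1; ℳ[f](s) sums the 2 pieces' integrals
[0, 1) adds the kernel integral of t**(3/2)
over [1, 3), the kernel integral of 2*sqrt(t) enters the sum

F(12) = -58/675 + 2125764*sqrt(3)/25
F(11/2) = 5099/21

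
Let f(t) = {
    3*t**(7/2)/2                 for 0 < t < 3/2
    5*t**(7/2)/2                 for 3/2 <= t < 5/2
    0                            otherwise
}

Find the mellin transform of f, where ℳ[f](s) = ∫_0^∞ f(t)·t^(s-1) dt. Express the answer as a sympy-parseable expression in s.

(-2*(3/2)**(s + 7/2) + 5*(5/2)**(s + 7/2))/(2*s + 7)
  Re(s) > -7/2

integrate the 2 segments split at 3/2, then add the results
[0, 3/2) adds the kernel integral of 3*t**(7/2)/2
between 3/2 and 5/2 the integrand is 5*t**(7/2)/2·t^(s-1)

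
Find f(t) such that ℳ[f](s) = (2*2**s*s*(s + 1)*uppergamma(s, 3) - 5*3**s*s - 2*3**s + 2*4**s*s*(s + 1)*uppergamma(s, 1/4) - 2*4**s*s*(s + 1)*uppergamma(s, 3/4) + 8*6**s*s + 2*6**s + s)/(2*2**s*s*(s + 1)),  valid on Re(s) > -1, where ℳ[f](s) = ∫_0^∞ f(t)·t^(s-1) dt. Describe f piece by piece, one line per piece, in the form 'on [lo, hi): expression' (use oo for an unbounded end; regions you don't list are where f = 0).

linearity at 1/2, 3/2, 3 turns ℳ[f](s) into 4 summed integrals
between 0 and 1/2 the integrand is t·t^(s-1)
over [1/2, 3/2), the kernel integral of exp(-t/2) enters the sum
[3/2, 3) adds the kernel integral of (t + 1)
segment 3 to ∞ holds exp(-t); add its integral

on [0, 1/2): t
on [1/2, 3/2): exp(-t/2)
on [3/2, 3): t + 1
on [3, oo): exp(-t)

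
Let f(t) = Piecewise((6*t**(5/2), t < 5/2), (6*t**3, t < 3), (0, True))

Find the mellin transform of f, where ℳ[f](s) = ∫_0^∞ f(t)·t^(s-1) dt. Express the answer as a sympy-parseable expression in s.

decompose at 5/2; ℳ[f](s) sums the 2 pieces' integrals
segment [0, 5/2) carries 6*t**(5/2); integrate it
[5/2, 3) adds the kernel integral of 6*t**3

6*(3**(s + 3)*(2*s + 5) + 2*(5/2)**(s + 5/2)*(s + 3) - (5/2)**(s + 3)*(2*s + 5))/((s + 3)*(2*s + 5))
  Re(s) > -5/2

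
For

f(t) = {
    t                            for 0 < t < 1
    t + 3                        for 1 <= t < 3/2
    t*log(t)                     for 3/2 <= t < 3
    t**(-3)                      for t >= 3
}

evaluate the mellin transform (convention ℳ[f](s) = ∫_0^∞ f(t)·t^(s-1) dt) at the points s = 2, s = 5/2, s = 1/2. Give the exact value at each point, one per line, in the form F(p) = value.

F(2) = 17/24 + 9*log(2)/8 + 63*log(3)/8
F(5/2) = -226*sqrt(3)/147 - 27*sqrt(6)*log(3)/56 - 6/5 + 27*sqrt(6)*log(2)/56 + 3861*sqrt(6)/1960 + 54*sqrt(3)*log(3)/7
F(1/2) = -6 - 178*sqrt(3)/135 + log(2**(sqrt(6)/2)*3**(-sqrt(6)/2 + 2*sqrt(3))) + 23*sqrt(6)/6

treat the 4 regions marked off by 1, 3/2, 3 separately and sum
on [0, 1) integrate f = t against the kernel
[1, 3/2) adds the kernel integral of (t + 3)
the [3/2, 3) slice contributes ∫ t*log(t)·t^(s-1) dt
∫ t**(-3)·t^(s-1) over [3, ∞)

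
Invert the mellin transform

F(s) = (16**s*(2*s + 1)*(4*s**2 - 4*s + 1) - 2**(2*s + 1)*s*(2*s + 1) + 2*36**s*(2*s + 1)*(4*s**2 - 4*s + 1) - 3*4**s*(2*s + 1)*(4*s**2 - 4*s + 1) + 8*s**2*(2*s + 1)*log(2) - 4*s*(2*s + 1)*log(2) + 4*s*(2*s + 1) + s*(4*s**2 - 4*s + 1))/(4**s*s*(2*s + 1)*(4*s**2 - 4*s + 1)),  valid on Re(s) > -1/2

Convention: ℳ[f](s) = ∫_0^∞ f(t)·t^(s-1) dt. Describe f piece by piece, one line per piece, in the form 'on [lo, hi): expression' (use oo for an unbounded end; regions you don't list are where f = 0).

on [0, 1/4): sqrt(t)
on [1/4, 1): log(sqrt(t))/sqrt(t)
on [1, 4): 3
on [4, 9): 2

invert the power substitution to get t on [0, 1/2); log(t)/t on [1/2, 1); 3 on [1, 2); …
breakpoints 1/4, 1, 4: one integral from each of the 4 segments
∫ sqrt(t)·t^(s-1) over [0, 1/4)
piece [1/4, 1): integrate log(sqrt(t))/sqrt(t) against the kernel
between 1 and 4 the integrand is 3·t^(s-1)
segment [4, 9) carries 2; integrate it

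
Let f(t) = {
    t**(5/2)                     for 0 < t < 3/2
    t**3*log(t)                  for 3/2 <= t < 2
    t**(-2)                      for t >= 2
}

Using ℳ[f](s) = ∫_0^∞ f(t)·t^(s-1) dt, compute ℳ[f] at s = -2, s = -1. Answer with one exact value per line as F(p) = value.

F(-2) = -31/64 + log(8*sqrt(6)/9) + sqrt(6)
F(-1) = -9*log(3)/8 - 19/48 + sqrt(6)/2 + 25*log(2)/8

reversing the shared t-power: sqrt(t) on [0, 3/2); t*log(t) on [3/2, 2); t**(-4) on [2, ∞)
f breaks at 3/2, 2 into 3 integrals to sum
piece [0, 3/2): integrate t**(5/2) against the kernel
segment [3/2, 2) carries t**3*log(t); integrate it
between 2 and ∞ the integrand is t**(-2)·t^(s-1)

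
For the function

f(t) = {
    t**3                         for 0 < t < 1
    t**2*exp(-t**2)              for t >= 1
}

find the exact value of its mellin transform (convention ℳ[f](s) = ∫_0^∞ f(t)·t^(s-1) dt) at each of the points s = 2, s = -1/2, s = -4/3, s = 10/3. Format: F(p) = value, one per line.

remove the power substitution first: t**(3/2) on [0, 1); t*exp(-t) on [1, ∞)
invert the shared t-power to get sqrt(t) on [0, 1); exp(-t) on [1, ∞)
integrate the 2 segments split at 1, then add the results
∫ t**3·t^(s-1) over [0, 1)
[1, ∞) adds the kernel integral of t**2*exp(-t**2)

F(2) = 1/5 + exp(-1)
F(-1/2) = uppergamma(3/4, 1)/2 + 2/5
F(-4/3) = uppergamma(1/3, 1)/2 + 3/5
F(10/3) = 3/19 + uppergamma(8/3, 1)/2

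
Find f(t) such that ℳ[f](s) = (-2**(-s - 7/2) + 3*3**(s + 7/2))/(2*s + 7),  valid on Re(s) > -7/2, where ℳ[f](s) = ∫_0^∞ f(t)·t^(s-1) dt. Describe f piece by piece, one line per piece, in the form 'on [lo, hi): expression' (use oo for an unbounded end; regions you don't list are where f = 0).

integrate the 2 segments split at 1/2, then add the results
over [0, 1/2), the kernel integral of t**(7/2) enters the sum
piece [1/2, 3): integrate 3*t**(7/2)/2 against the kernel

on [0, 1/2): t**(7/2)
on [1/2, 3): 3*t**(7/2)/2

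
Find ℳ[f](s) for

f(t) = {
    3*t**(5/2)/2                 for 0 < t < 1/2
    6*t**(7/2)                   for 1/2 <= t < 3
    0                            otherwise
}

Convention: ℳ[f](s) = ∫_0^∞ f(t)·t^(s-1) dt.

3*(1728*sqrt(3)*6**s*s + 4320*sqrt(3)*6**s - 2*sqrt(2)*s - 3*sqrt(2))/(8*2**s*(4*s**2 + 24*s + 35))
  Re(s) > -5/2

f breaks at 1/2 into 2 integrals to sum
piece [0, 1/2): integrate 3*t**(5/2)/2 against the kernel
∫ 6*t**(7/2)·t^(s-1) over [1/2, 3)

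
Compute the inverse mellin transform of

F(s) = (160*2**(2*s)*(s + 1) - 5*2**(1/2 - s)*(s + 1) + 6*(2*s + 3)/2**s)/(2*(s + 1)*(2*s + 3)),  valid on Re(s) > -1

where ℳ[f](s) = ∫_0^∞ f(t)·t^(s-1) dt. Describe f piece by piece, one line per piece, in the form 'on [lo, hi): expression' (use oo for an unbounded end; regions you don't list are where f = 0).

the 2 pieces separated at 1/2 each add one integral
∫ over [0, 1/2) of 6*t·t^(s-1) joins the sum
piece [1/2, 4): integrate 5*t**(3/2) against the kernel

on [0, 1/2): 6*t
on [1/2, 4): 5*t**(3/2)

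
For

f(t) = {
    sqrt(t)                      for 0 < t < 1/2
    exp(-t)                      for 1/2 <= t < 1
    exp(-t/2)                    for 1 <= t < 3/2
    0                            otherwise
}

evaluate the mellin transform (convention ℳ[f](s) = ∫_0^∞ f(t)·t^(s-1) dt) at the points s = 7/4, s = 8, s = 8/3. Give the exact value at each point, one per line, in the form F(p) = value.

summing 3 kernel integrals split by 1/2, 1 yields ℳ[f](s)
for t in [0, 1/2): the term is ∫ sqrt(t)·t^(s-1)
segment [1/2, 1) carries exp(-t); integrate it
piece [1, 3/2): integrate exp(-t/2) against the kernel

F(7/4) = -2*2**(3/4)*uppergamma(7/4, 3/4) - uppergamma(7/4, 1) + 2**(3/4)/18 + uppergamma(7/4, 1/2) + 2*2**(3/4)*uppergamma(7/4, 1/2)
F(8) = -174811815*exp(-3/4)/64 - 13700*exp(-1) + sqrt(2)/4352 + 273351111*exp(-1/2)/128
F(8/3) = -4*2**(2/3)*uppergamma(8/3, 3/4) - uppergamma(8/3, 1) + 3*2**(5/6)/152 + uppergamma(8/3, 1/2) + 4*2**(2/3)*uppergamma(8/3, 1/2)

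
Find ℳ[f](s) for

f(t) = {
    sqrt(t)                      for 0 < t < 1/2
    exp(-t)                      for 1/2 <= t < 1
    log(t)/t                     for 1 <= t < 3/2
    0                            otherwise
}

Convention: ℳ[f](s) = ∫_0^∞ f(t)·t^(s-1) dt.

f breaks at 1/2, 1 into 3 integrals to sum
segment 0 to 1/2 holds sqrt(t); add its integral
∫ over [1/2, 1) of exp(-t)·t^(s-1) joins the sum
for t in [1, 3/2): the term is ∫ log(t)/t·t^(s-1)

(3*2**s*(2*s + 1)*(s**2 - 2*s + 1)*uppergamma(s, 1/2) - 3*2**s*(2*s + 1)*(s**2 - 2*s + 1)*uppergamma(s, 1) + 3*2**s*(2*s + 1) + 3**s*s*(2*s + 1)*(-2*log(2) + 2*log(3)) - 2*3**s*(2*s + 1) + 3**s*(2*s + 1)*(-2*log(3) + 2*log(2)) + 3*sqrt(2)*(s**2 - 2*s + 1))/(3*2**s*(2*s + 1)*(s**2 - 2*s + 1))
  Re(s) > -1/2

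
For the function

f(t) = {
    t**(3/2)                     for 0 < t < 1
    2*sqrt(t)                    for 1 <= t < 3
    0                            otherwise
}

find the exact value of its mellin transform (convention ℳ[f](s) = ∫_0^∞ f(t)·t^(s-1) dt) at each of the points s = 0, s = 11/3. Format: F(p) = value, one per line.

split f at 1: ℳ[f](s) collects 2 kernel integrals
piece [0, 1): integrate t**(3/2) against the kernel
[1, 3) adds the kernel integral of 2*sqrt(t)

F(0) = -10/3 + 4*sqrt(3)
F(11/3) = -222/775 + 972*3**(1/6)/25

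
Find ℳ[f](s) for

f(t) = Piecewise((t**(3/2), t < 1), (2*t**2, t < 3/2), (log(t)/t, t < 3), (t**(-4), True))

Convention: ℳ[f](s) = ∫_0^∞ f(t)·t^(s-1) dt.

(324*2**s*(s - 4)*(s + 2)*(s**2 - 2*s + 1) - 324*2**s*(s - 4)*(2*s + 3)*(s**2 - 2*s + 1) - 108*3**s*s*(s - 4)*(s + 2)*(2*s + 3)*log(3) + 108*3**s*s*(s - 4)*(s + 2)*(2*s + 3)*log(2) - 108*3**s*(s - 4)*(s + 2)*(2*s + 3)*log(2) + 108*3**s*(s - 4)*(s + 2)*(2*s + 3) + 108*3**s*(s - 4)*(s + 2)*(2*s + 3)*log(3) + 729*3**s*(s - 4)*(2*s + 3)*(s**2 - 2*s + 1) + 54*6**s*s*(s - 4)*(s + 2)*(2*s + 3)*log(3) - 54*6**s*(s - 4)*(s + 2)*(2*s + 3)*log(3) - 54*6**s*(s - 4)*(s + 2)*(2*s + 3) - 2*6**s*(s + 2)*(2*s + 3)*(s**2 - 2*s + 1))/(162*2**s*(s - 4)*(s + 2)*(2*s + 3)*(s**2 - 2*s + 1))
  -3/2 < Re(s) < 4

linearity at 1, 3/2, 3 turns ℳ[f](s) into 4 summed integrals
∫ t**(3/2)·t^(s-1) over [0, 1)
∫ 2*t**2·t^(s-1) over [1, 3/2)
over [3/2, 3), the kernel integral of log(t)/t enters the sum
on [3, ∞) integrate f = t**(-4) against the kernel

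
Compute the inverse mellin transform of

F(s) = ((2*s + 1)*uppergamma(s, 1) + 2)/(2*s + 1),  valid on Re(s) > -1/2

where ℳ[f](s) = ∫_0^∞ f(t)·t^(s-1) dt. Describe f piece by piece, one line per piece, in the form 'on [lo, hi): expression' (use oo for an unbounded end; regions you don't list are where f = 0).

on [0, 1): sqrt(t)
on [1, oo): exp(-t)

linearity at 1 turns ℳ[f](s) into 2 summed integrals
on [0, 1): add ∫ sqrt(t)·t^(s-1) dt
between 1 and ∞ the integrand is exp(-t)·t^(s-1)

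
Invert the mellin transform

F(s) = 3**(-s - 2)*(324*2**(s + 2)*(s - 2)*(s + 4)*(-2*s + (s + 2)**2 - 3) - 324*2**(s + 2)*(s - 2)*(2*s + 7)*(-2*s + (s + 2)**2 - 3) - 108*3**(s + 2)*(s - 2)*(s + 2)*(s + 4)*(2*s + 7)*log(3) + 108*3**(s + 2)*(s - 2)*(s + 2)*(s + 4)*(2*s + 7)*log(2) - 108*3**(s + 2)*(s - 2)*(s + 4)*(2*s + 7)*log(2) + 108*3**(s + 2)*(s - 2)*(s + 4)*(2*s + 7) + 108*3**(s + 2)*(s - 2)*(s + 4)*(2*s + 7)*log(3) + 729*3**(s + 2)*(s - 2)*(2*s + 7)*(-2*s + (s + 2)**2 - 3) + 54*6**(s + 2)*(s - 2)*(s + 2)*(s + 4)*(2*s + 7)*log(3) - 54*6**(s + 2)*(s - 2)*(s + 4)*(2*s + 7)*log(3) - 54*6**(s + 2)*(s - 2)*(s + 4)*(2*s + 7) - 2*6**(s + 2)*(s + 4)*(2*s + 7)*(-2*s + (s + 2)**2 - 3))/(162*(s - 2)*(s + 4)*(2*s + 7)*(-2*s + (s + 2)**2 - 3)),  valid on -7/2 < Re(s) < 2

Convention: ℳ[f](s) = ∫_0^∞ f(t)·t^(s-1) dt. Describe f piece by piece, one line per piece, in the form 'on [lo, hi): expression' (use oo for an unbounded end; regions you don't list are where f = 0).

remove the shared t-power first: 3*sqrt(6)*t**(3/2)/4 on [0, 2/3); 9*t**2/2 on [2/3, 1); 2*log(3*t/2)/(3*t) on [1, 2); …
remove the common scale on t first: t**(3/2) on [0, 1); 2*t**2 on [1, 3/2); log(t)/t on [3/2, 3); …
split f at 2/3, 1, 2: ℳ[f](s) collects 4 kernel integrals
on [0, 2/3) integrate f = 3*sqrt(6)*t**(7/2)/4 against the kernel
for t in [2/3, 1): the term is ∫ 9*t**4/2·t^(s-1)
∫ 2*t*log(3*t/2)/3·t^(s-1) over [1, 2)
for t in [2, ∞): the term is ∫ 16/(81*t**2)·t^(s-1)

on [0, 2/3): 3*sqrt(6)*t**(7/2)/4
on [2/3, 1): 9*t**4/2
on [1, 2): 2*t*log(3*t/2)/3
on [2, oo): 16/(81*t**2)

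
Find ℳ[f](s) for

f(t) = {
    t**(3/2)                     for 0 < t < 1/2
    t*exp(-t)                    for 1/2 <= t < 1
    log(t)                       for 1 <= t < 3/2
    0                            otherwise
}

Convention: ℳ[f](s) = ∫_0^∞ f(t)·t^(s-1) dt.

invert the shared t-power to get sqrt(t) on [0, 1/2); exp(-t) on [1/2, 1); log(t)/t on [1, 3/2)
f breaks at 1/2, 1 into 3 integrals to sum
the [0, 1/2) slice contributes ∫ t**(3/2)·t^(s-1) dt
∫ over [1/2, 1) of t*exp(-t)·t^(s-1) joins the sum
the [1, 3/2) slice contributes ∫ log(t)·t^(s-1) dt

(4*2**s*s**3*uppergamma(s + 1, 1/2) - 4*2**s*s**3*uppergamma(s + 1, 1) + 6*2**s*s**2*uppergamma(s + 1, 1/2) - 6*2**s*s**2*uppergamma(s + 1, 1) + 4*2**s*s + 6*2**s + 3**s*s**2*(-4*log(2) + 4*log(3)) - 4*3**s*s + 3**s*s*(-6*log(2) + 6*log(3)) - 6*3**s + sqrt(2)*s**2)/(2*2**s*s**2*(2*s + 3))
  Re(s) > -3/2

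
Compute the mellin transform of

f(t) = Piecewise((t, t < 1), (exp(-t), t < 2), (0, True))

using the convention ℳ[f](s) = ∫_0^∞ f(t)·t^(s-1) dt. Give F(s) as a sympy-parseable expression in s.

decompose at 1; ℳ[f](s) sums the 2 pieces' integrals
[0, 1) adds the kernel integral of t
[1, 2) adds the kernel integral of exp(-t)

((s + 1)*uppergamma(s, 1) - (s + 1)*uppergamma(s, 2) + 1)/(s + 1)
  Re(s) > -1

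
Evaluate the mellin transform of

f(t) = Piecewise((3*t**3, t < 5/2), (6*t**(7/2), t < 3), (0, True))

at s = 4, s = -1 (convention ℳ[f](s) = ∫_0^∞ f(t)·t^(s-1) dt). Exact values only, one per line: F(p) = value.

cuts at 5/2: linearity sums the 2 kernel integrals
for t in [0, 5/2): the term is ∫ 3*t**3·t^(s-1)
over [5/2, 3), the kernel integral of 6*t**(7/2) enters the sum

F(4) = -15625*sqrt(10)/64 + 234375/896 + 8748*sqrt(3)/5
F(-1) = -15*sqrt(10)/2 + 75/8 + 108*sqrt(3)/5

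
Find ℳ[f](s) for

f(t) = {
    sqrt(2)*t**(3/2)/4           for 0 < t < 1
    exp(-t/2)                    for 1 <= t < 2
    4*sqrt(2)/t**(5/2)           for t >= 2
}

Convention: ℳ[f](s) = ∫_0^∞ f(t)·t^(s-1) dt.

undo the common scale on t: t**(3/2) on [0, 1/2); exp(-t) on [1/2, 1); t**(-5/2) on [1, ∞)
the 3 pieces separated at 1, 2 each add one integral
the [0, 1) slice contributes ∫ sqrt(2)*t**(3/2)/4·t^(s-1) dt
for t in [1, 2): the term is ∫ exp(-t/2)·t^(s-1)
segment [2, ∞) carries 4*sqrt(2)/t**(5/2); integrate it

(2*2**s*(2*s - 5)*(2*s + 3)*uppergamma(s, 1/2) - 2*2**s*(2*s - 5)*(2*s + 3)*uppergamma(s, 1) - 4*2**s*(2*s + 3) + sqrt(2)*(2*s - 5))/(2*(2*s - 5)*(2*s + 3))
  -3/2 < Re(s) < 5/2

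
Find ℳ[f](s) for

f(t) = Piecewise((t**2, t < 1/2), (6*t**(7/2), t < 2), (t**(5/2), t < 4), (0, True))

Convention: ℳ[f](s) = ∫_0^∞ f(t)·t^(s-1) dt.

decompose at 1/2, 2; ℳ[f](s) sums the 3 pieces' integrals
on [0, 1/2) integrate f = t**2 against the kernel
∫ 6*t**(7/2)·t^(s-1) over [1/2, 2)
between 2 and 4 the integrand is t**(5/2)·t^(s-1)

(-3*2**(1/2 - s)*(s + 2)*(2*s + 5) - 2**(s + 11/2)*(s + 2)*(2*s + 7) + 3*2**(s + 15/2)*(s + 2)*(2*s + 5) + 2**(2*s + 8)*(s + 2)*(2*s + 7) + (2*s + 5)*(2*s + 7)/2**s)/(4*(s + 2)*(2*s + 5)*(2*s + 7))
  Re(s) > -2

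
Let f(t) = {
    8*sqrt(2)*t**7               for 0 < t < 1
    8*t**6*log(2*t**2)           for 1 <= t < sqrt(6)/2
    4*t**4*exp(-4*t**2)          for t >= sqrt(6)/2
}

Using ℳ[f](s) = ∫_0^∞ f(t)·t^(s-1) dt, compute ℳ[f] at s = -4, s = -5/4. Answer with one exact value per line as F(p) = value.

F(-4) = -2 - 2*Ei(-6) + 8*sqrt(2)/3 + log(729/16)
F(-5/4) = -288*2**(5/8)*3**(3/8)/361 - 32*log(2)/19 + 2**(1/4)*uppergamma(11/8, 6)/4 + 256/361 + 32*sqrt(2)/23 + 36*2**(5/8)*3**(3/8)*log(3)/19

invert the power substitution to get 8*sqrt(2)*t**(7/2) on [0, 1); 8*t**3*log(2*t) on [1, 3/2); 4*t**2*exp(-4*t) on [3/2, ∞)
remove the common scale on t first: t**(7/2) on [0, 2); t**3*log(t) on [2, 3); t**2*exp(-2*t) on [3, ∞)
the shared t-power comes off first: t**(3/2) on [0, 2); t*log(t) on [2, 3); exp(-2*t) on [3, ∞)
breakpoints 1, sqrt(6)/2: one integral from each of the 3 segments
∫ over [0, 1) of 8*sqrt(2)*t**7·t^(s-1) joins the sum
on [1, sqrt(6)/2): add ∫ 8*t**6*log(2*t**2)·t^(s-1) dt
segment sqrt(6)/2 to ∞ holds 4*t**4*exp(-4*t**2); add its integral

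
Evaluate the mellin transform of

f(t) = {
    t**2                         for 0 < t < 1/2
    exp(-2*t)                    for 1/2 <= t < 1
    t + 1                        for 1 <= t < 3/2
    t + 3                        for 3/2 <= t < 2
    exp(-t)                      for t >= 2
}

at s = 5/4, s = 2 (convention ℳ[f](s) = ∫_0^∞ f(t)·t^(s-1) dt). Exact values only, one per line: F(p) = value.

breakpoints 1/2, 1, 3/2, 2: one integral from each of the 5 segments
over [0, 1/2), the kernel integral of t**2 enters the sum
the [1/2, 1) slice contributes ∫ exp(-2*t)·t^(s-1) dt
on [1, 3/2) integrate f = (t + 1) against the kernel
∫ over [3/2, 2) of (t + 3)·t^(s-1) joins the sum
for t in [2, ∞): the term is ∫ exp(-t)·t^(s-1)

F(5/4) = 2**(3/4)*(-2808*3**(1/4) - 1456*2**(1/4) - 585*uppergamma(5/4, 2) + 45 + 1170*2**(1/4)*uppergamma(5/4, 2) + 585*uppergamma(5/4, 1) + 7696*sqrt(2))/2340
F(2) = (96*E + 432 + 1075*exp(2))*exp(-2)/192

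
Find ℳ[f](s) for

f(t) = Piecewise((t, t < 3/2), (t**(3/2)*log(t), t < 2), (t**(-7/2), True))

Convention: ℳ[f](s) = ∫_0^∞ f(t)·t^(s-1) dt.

undo the shared t-power: sqrt(t) on [0, 3/2); t*log(t) on [3/2, 2); t**(-4) on [2, ∞)
decompose at 3/2, 2; ℳ[f](s) sums the 3 pieces' integrals
piece [0, 3/2): integrate t against the kernel
on [3/2, 2) integrate f = t**(3/2)*log(t) against the kernel
for t in [2, ∞): the term is ∫ t**(-7/2)·t^(s-1)

2**(-s - 5/2)*(-2**(2*s + 6)*(s + 1)*(2*s - 7) + 3**(s + 1/2)*(s + 1)*(2*s - 7)*(2*s + 1)*(-12*log(3) + 12*log(2)) + 3**(s + 1/2)*(s + 1)*(2*s - 7)*(-24*log(3) + 24*log(2)) + 2*3**(s + 1/2)*sqrt(6)*(2*s - 7)*(8*s + (2*s + 1)**2 + 8) + 8*3**(s + 3/2)*(s + 1)*(2*s - 7) + 32*4**s*(s + 1)*(2*s - 7)*(2*s + 1)*log(2) + 64*4**s*(s + 1)*(2*s - 7)*log(2) - 4**s*(s + 1)*(8*s + (2*s + 1)**2 + 8))/((s + 1)*(2*s - 7)*(8*s + (2*s + 1)**2 + 8))
  -1 < Re(s) < 7/2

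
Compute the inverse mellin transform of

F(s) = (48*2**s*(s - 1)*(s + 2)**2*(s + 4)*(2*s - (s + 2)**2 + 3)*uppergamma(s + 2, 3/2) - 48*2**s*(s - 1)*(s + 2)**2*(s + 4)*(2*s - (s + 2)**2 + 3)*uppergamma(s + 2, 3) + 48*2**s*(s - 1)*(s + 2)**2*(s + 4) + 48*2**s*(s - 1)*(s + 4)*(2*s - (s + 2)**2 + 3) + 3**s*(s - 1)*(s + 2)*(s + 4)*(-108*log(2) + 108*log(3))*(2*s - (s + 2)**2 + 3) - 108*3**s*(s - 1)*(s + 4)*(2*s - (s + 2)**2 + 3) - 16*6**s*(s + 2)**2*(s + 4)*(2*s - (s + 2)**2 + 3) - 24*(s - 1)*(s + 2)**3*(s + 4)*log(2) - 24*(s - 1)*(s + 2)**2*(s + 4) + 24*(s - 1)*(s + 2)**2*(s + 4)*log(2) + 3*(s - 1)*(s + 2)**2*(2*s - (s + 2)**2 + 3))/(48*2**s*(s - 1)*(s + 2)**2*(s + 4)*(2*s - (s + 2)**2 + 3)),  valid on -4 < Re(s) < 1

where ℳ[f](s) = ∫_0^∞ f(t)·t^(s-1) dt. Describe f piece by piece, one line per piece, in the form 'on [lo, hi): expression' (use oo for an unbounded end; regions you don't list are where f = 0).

on [0, 1/2): t**4
on [1/2, 1): t*log(t)
on [1, 3/2): t**2*log(t)
on [3/2, 3): t**2*exp(-t)
on [3, oo): 1/t

peel off the shared t-power: t**2 on [0, 1/2); log(t)/t on [1/2, 1); log(t) on [1, 3/2); …
linearity at 1/2, 1, 3/2, 3 turns ℳ[f](s) into 5 summed integrals
over [0, 1/2), the kernel integral of t**4 enters the sum
[1/2, 1) adds the kernel integral of t*log(t)
segment [1, 3/2) carries t**2*log(t); integrate it
on [3/2, 3) integrate f = t**2*exp(-t) against the kernel
∫ 1/t·t^(s-1) over [3, ∞)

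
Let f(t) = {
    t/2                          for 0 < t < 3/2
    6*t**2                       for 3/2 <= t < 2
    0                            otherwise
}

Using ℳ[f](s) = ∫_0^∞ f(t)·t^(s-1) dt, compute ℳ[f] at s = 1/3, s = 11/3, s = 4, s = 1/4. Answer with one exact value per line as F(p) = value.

slice at 3/2, transform all 2 pieces, and sum them
∫ t/2·t^(s-1) over [0, 3/2)
the [3/2, 2) slice contributes ∫ 6*t**2·t^(s-1) dt

F(1/3) = -585*12**(1/3)/224 + 72*2**(1/3)/7
F(11/3) = 9*2**(1/3)*(-6345*3**(2/3) + 57344*2**(1/3))/15232
F(4) = 8539/160
F(1/4) = 2**(1/4)*(-81*sqrt(2)*3**(1/4) + 320)/30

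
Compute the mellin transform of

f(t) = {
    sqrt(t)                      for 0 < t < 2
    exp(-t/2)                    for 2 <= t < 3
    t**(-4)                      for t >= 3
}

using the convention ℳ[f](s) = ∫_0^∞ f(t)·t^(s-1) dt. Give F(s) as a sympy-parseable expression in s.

linearity at 2, 3 turns ℳ[f](s) into 3 summed integrals
segment [0, 2) carries sqrt(t); integrate it
on [2, 3): add ∫ exp(-t/2)·t^(s-1) dt
[3, ∞) adds the kernel integral of t**(-4)

(2**s*(s - 4)*(2*s + 1)*uppergamma(s, 1) - 2**s*(s - 4)*(2*s + 1)*uppergamma(s, 3/2) + 2*2**(s + 1/2)*(s - 4) - 3**s*(2*s + 1)/81)/((s - 4)*(2*s + 1))
  -1/2 < Re(s) < 4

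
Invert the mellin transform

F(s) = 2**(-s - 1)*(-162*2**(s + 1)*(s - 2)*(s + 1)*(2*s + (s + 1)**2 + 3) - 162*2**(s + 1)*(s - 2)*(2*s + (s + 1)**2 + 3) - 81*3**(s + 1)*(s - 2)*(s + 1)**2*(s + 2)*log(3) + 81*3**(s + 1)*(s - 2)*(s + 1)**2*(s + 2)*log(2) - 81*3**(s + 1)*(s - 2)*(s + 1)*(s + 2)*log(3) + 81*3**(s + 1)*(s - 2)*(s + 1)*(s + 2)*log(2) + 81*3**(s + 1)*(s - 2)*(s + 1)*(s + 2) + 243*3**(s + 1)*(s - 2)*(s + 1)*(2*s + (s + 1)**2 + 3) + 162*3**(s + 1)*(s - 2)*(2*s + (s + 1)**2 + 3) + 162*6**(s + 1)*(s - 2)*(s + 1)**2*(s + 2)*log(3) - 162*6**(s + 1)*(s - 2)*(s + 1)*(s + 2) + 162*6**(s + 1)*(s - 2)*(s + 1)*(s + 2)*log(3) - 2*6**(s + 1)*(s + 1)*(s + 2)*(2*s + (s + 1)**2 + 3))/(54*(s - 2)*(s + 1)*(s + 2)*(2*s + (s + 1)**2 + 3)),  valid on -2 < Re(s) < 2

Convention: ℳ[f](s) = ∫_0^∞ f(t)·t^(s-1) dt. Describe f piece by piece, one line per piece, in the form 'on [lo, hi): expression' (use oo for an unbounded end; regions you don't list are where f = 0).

reversing the shared t-power: t on [0, 1); t + 3 on [1, 3/2); t*log(t) on [3/2, 3); …
split f at 1, 3/2, 3: ℳ[f](s) collects 4 kernel integrals
over [0, 1), the kernel integral of t**2 enters the sum
segment 1 to 3/2 holds t*(t + 3); add its integral
between 3/2 and 3 the integrand is t**2*log(t)·t^(s-1)
the [3, ∞) slice contributes ∫ t**(-2)·t^(s-1) dt

on [0, 1): t**2
on [1, 3/2): t*(t + 3)
on [3/2, 3): t**2*log(t)
on [3, oo): t**(-2)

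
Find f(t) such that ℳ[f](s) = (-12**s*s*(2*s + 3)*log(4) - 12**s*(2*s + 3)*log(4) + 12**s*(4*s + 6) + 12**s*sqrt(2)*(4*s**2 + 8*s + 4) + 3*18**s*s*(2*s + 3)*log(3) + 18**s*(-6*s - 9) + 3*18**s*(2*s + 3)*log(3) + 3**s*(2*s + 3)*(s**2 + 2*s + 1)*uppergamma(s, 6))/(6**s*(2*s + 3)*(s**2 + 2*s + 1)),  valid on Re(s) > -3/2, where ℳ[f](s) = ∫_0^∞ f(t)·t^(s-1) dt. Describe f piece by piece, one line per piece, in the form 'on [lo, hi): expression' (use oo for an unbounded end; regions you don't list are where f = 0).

linearity at 2, 3 turns ℳ[f](s) into 3 summed integrals
the [0, 2) slice contributes ∫ t**(3/2)·t^(s-1) dt
∫ t*log(t)·t^(s-1) over [2, 3)
over [3, ∞), the kernel integral of exp(-2*t) enters the sum

on [0, 2): t**(3/2)
on [2, 3): t*log(t)
on [3, oo): exp(-2*t)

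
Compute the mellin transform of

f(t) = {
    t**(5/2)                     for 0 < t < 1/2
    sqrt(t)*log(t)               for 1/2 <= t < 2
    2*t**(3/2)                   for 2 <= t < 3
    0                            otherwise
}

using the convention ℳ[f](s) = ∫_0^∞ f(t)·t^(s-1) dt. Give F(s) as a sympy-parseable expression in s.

peel off the shared t-power: t**2 on [0, 1/2); log(t) on [1/2, 2); 2*t on [2, 3)
split f at 1/2, 2: ℳ[f](s) collects 3 kernel integrals
∫ t**(5/2)·t^(s-1) over [0, 1/2)
segment 1/2 to 2 holds sqrt(t)*log(t); add its integral
∫ over [2, 3) of 2*t**(3/2)·t^(s-1) joins the sum

2**(-s - 3/2)*(-2**(2*s + 4)*(2*s + 3)*(2*s + 5) + 2**(2*s + 5)*(-2*s - 5)*(2*s + 1)**2 + 8*4**s*(2*s + 1)*(2*s + 3)*(2*s + 5)*log(2) + 6**(s + 3/2)*(2*s + 1)**2*(8*s + 20) + (2*s + 1)**2*(2*s + 3) + 4*(2*s + 1)*(2*s + 3)*(2*s + 5)*log(2) + 8*(2*s + 3)*(2*s + 5))/((2*s + 1)**2*(2*s + 3)*(2*s + 5))
  Re(s) > -5/2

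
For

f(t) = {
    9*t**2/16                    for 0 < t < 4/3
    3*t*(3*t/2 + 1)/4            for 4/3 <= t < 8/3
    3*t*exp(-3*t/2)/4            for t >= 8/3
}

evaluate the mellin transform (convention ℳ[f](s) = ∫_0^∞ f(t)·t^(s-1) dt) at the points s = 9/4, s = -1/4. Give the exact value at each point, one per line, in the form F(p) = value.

the common scale on t comes off first: t**2/4 on [0, 2); t*(t + 1)/2 on [2, 4); t*exp(-t)/2 on [4, ∞)
remove the common scale on t first: t**2 on [0, 1); t*(2*t + 1) on [1, 2); t*exp(-2*t) on [2, ∞)
strip the shared t-power: t on [0, 1); 2*t + 1 on [1, 2); exp(-2*t) on [2, ∞)
linearity at 4/3, 8/3 turns ℳ[f](s) into 3 summed integrals
on [0, 4/3): add ∫ 9*t**2/16·t^(s-1) dt
between 4/3 and 8/3 the integrand is 3*t*(3*t/2 + 1)/4·t^(s-1)
[8/3, ∞) adds the kernel integral of 3*t*exp(-3*t/2)/4

F(9/4) = 2*3**(3/4)*(-960*sqrt(2) + 221*2**(1/4)*uppergamma(13/4, 4) + 17664*2**(3/4))/5967
F(-1/4) = 3**(1/4)*(-80*sqrt(2) + 21*2**(3/4)*uppergamma(3/4, 4) + 304*2**(1/4))/84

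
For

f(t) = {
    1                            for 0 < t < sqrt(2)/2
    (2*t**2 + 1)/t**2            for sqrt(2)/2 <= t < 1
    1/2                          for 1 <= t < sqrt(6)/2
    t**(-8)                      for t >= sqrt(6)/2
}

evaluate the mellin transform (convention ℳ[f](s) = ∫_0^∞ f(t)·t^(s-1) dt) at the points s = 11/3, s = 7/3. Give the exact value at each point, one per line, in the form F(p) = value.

F(11/3) = 2**(1/6)*(-18954 + 7025*3**(5/6) + 25974*2**(5/6))/51480
F(7/3) = 2**(5/6)*(-13770 + 1601*3**(1/6) + 15606*2**(1/6))/8568

peel off the power substitution: 1 on [0, 1/2); (2*t + 1)/t on [1/2, 1); 1/2 on [1, 3/2); …
undo the shared t-power: t on [0, 1/2); 2*t + 1 on [1/2, 1); t/2 on [1, 3/2); …
summing 4 kernel integrals split by sqrt(2)/2, 1, sqrt(6)/2 yields ℳ[f](s)
for t in [0, sqrt(2)/2): the term is ∫ 1·t^(s-1)
∫ over [sqrt(2)/2, 1) of (2*t**2 + 1)/t**2·t^(s-1) joins the sum
[1, sqrt(6)/2) adds the kernel integral of 1/2
segment sqrt(6)/2 to ∞ holds t**(-8); add its integral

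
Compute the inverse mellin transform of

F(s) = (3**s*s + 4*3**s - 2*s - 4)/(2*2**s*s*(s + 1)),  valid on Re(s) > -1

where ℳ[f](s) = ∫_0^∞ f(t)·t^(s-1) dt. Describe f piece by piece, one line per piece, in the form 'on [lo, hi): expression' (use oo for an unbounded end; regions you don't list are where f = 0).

on [0, 1/2): t
on [1/2, 3/2): 2 - t

integrate the 2 segments split at 1/2, then add the results
on [0, 1/2) integrate f = t against the kernel
piece [1/2, 3/2): integrate (2 - t) against the kernel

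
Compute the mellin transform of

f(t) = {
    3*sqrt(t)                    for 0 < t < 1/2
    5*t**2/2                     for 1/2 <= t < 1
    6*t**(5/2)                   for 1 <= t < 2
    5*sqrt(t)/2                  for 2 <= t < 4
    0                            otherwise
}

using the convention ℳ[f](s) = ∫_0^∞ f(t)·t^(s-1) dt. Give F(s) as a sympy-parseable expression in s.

decompose at 1/2, 1, 2; ℳ[f](s) sums the 4 pieces' integrals
over [0, 1/2), the kernel integral of 3*sqrt(t) enters the sum
segment 1/2 to 1 holds 5*t**2/2; add its integral
piece [1, 2): integrate 6*t**(5/2) against the kernel
segment 2 to 4 holds 5*sqrt(t)/2; add its integral

(80*2**(2*s)*(s + 2)*(2*s + 5) + 24*2**(1/2 - s)*(s + 2)*(2*s + 5) + 384*2**(s + 1/2)*(s + 2)*(2*s + 1) - 40*2**(s + 1/2)*(s + 2)*(2*s + 5) - 96*(s + 2)*(2*s + 1) + 20*(2*s + 1)*(2*s + 5) - 5*(2*s + 1)*(2*s + 5)/2**s)/(8*(s + 2)*(2*s + 1)*(2*s + 5))
  Re(s) > -1/2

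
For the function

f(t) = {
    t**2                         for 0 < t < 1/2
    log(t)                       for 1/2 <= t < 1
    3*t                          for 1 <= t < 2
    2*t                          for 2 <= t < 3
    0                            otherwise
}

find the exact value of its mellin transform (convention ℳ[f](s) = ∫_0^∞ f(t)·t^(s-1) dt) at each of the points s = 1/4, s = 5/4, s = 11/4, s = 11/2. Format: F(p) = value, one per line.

peel off the shared t-power: t**3 on [0, 1/2); t*log(t) on [1/2, 1); 3*t**2 on [1, 2); …
reversing the shared t-power: t on [0, 1/2); log(t)/t on [1/2, 1); 3 on [1, 2); …
f breaks at 1/2, 1, 2 into 4 integrals to sum
∫ t**2·t^(s-1) over [0, 1/2)
on [1/2, 1) integrate f = log(t) against the kernel
[1, 2) adds the kernel integral of 3*t
on [2, 3) integrate f = 2*t against the kernel

F(1/4) = 2**(3/4)*(-828*2**(1/4) + 72*sqrt(2) + 180*log(2) + 216*6**(1/4) + 725)/90
F(5/4) = 2**(3/4)*(-11544*2**(1/4) + 2340*log(2) + 2097 + 10400*sqrt(2) + 46800*6**(1/4))/11700
F(11/4) = 2**(1/4)*(-128592*2**(3/4) + 6375 + 12540*log(2) + 588544*sqrt(2) + 1986336*6**(3/4))/275880
F(11/2) = sqrt(2)*(-746880*sqrt(2) + 8580*log(2) + 29740093 + 338722560*sqrt(6))/3020160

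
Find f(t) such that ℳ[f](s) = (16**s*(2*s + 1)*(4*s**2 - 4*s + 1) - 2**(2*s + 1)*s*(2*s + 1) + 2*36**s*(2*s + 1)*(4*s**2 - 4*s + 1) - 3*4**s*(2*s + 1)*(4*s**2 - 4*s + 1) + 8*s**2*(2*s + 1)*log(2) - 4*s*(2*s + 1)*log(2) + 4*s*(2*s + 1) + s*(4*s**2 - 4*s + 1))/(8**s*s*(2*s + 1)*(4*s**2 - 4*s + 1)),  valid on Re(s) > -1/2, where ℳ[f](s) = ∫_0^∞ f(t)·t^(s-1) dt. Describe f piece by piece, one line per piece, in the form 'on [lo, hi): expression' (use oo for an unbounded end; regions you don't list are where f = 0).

invert the common scale on t to get sqrt(t) on [0, 1/4); log(sqrt(t))/sqrt(t) on [1/4, 1); 3 on [1, 4); …
reversing the power substitution: t on [0, 1/2); log(t)/t on [1/2, 1); 3 on [1, 2); …
f breaks at 1/8, 1/2, 2 into 4 integrals to sum
for t in [0, 1/8): the term is ∫ sqrt(2)*sqrt(t)·t^(s-1)
∫ over [1/8, 1/2) of sqrt(2)*log(sqrt(2)*sqrt(t))/(2*sqrt(t))·t^(s-1) joins the sum
∫ 3·t^(s-1) over [1/2, 2)
piece [2, 9/2): integrate 2 against the kernel

on [0, 1/8): sqrt(2)*sqrt(t)
on [1/8, 1/2): sqrt(2)*log(sqrt(2)*sqrt(t))/(2*sqrt(t))
on [1/2, 2): 3
on [2, 9/2): 2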